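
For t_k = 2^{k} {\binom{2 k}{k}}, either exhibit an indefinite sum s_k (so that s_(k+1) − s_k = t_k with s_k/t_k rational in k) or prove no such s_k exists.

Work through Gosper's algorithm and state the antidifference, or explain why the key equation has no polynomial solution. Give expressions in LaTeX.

The ratio is 4*(2*k + 1)/(k + 1).
A = 8*k + 4, B = k + 1, C = 1.
f must satisfy (8*k + 4)·f(k+1) − (k)·f(k) = 1.
Degrees (1,1,0) ⇒ d ≤ -1.
deg f ≤ -1 is impossible — no certificate.

not Gosper-summable; s_k does not exist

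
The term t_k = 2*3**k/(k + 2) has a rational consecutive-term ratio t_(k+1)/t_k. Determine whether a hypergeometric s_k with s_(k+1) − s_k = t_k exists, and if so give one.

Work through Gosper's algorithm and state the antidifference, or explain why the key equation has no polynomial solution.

none (Gosper's algorithm certifies no s_k)

Compute t_(k+1)/t_k: get 3*(k + 2)/(k + 3).
A = 3*k + 6, B = k + 3, C = 1.
Solve (3*k + 6)·f(k+1) − (k + 2)·f(k) = 1.
Bound: deg f ≤ -1.
Negative degree bound (-1): no f exists, t_k not Gosper-summable.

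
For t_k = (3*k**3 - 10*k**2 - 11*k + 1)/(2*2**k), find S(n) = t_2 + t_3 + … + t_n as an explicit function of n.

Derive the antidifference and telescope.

Compute t_(k+1)/t_k: get (3*k**3 - k**2 - 22*k - 17)/(2*(3*k**3 - 10*k**2 - 11*k + 1)).
A = 1/2, B = 1, C = k**3 - 10*k**2/3 - 11*k/3 + 1/3.
Need (1/2)·f(k+1) − (1)·f(k) = k**3 - 10*k**2/3 - 11*k/3 + 1/3.
Degrees (0,0,3) ⇒ d ≤ 3.
Coefficient equations give f(k) = -2*(3*k**3 - k**2 - 4*k - 1)/3.
R(k) = B(k−1)·f(k)/C(k) = -2*(3*k**3 - k**2 - 4*k - 1)/(3*k**3 - 10*k**2 - 11*k + 1); s_k = R·t_k = (-3*k**3 + k**2 + 4*k + 1)/2**k.
s_(k+1) − s_k = (3*k**3 - 10*k**2 - 11*k + 1)/(2*2**k) = t_k.
Telescope: S(n) = s_(n+1) − s_(2) = 2**(-n - 1)*(-3*n**3 - 8*n**2 - 3*n + 3) − (-11/4) = 2**(-n - 2)*(11*2**n - 6*n**3 - 16*n**2 - 6*n + 6).

S(n) = 2**(-n - 2)*(11*2**n - 6*n**3 - 16*n**2 - 6*n + 6)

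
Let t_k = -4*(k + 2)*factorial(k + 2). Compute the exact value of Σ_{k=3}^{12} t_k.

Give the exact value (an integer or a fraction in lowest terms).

r(k) = (k + 3)**2/(k + 2) after simplifying.
A = k + 3, B = 1, C = k + 2.
Need (k + 3)·f(k+1) − (1)·f(k) = k + 2.
deg f ≤ 0 (via 1,0,1).
Solving with deg f ≤ 0: f(k) = 1.
So s_k = (B(k−1)f/C)·t_k = (1/(k + 2))·t_k = -4*factorial(k + 2).
Check: Δs_k = -4*(k + 2)*factorial(k + 2). ✓
Sum = s_(13) − s_(3); s_(13) = -5230697472000, s_(3) = -480 ⇒ -5230697471520.

Σ = -5230697471520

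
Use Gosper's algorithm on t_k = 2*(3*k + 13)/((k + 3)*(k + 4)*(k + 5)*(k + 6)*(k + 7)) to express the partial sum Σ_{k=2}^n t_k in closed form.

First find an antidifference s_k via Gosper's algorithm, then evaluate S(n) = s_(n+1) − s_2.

The ratio is (k + 3)*(3*k + 16)/((k + 8)*(3*k + 13)).
Gosper form: A/B · C(k+1)/C(k) with A=k + 3, B=k + 8, C=k + 13/3.
Solve (k + 3)·f(k+1) − (k + 7)·f(k) = k + 13/3.
deg f ≤ 4 (via 1,1,1).
Match coefficients ⇒ f(k) = k*(k + 4)*(k**2 + 14*k + 63)/270.
Get s_k = R·t_k = k*(k**2 + 14*k + 63)/(45*(k**3 + 14*k**2 + 63*k + 90)) with R(k) = B(k−1)f(k)/C(k) = k*(k + 4)*(k + 7)*(k**2 + 14*k + 63)/(90*(3*k + 13)).
Δs = 2*(3*k + 13)/(k**5 + 25*k**4 + 245*k**3 + 1175*k**2 + 2754*k + 2520), as required.
Evaluate: s_(n+1) = (n**3 + 17*n**2 + 94*n + 78)/(45*(n**3 + 17*n**2 + 94*n + 168)); subtract s_(2) = 19/1260 ⇒ S(n) = (n**3 + 17*n**2 + 94*n - 112)/(140*(n**3 + 17*n**2 + 94*n + 168)).

S(n) = (n**3 + 17*n**2 + 94*n - 112)/(140*(n**3 + 17*n**2 + 94*n + 168))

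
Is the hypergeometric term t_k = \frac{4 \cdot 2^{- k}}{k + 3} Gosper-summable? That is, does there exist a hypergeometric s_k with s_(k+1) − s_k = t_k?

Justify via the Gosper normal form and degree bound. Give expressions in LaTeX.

No; the degree bound rules out any f.

Compute t_(k+1)/t_k: get (k + 3)/(2*(k + 4)).
Normal form (A,B,C) = (k/2 + 3/2, k + 4, 1).
Need (k/2 + 3/2)·f(k+1) − (k + 3)·f(k) = 1.
Degrees (1,1,0) ⇒ d ≤ -1.
deg f ≤ -1 is impossible — no certificate.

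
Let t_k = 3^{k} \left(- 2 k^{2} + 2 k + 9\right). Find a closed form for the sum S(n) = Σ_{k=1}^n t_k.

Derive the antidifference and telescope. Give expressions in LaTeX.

S(n) = - 3 \cdot 3^{n} n^{2} + 6 \cdot 3^{n} n + 9 \cdot 3^{n} - 9

r(k) = 3*(2*k**2 + 2*k - 9)/(2*k**2 - 2*k - 9) after simplifying.
So A=3 and B=1, with C=k**2 - k - 9/2.
Set up (3)·f(k+1) − (1)·f(k) − (k**2 - k - 9/2) = 0.
Bound: deg f ≤ 2.
Match coefficients ⇒ f(k) = k*(k - 4)/2.
Get s_k = R·t_k = 3**k*k*(4 - k) with R(k) = B(k−1)f(k)/C(k) = k*(k - 4)/(2*k**2 - 2*k - 9).
Verify: 3**k*(-2*k**2 + 2*k + 9) matches t_k.
Telescope: S(n) = s_(n+1) − s_(1) = 3**(n + 1)*(-n**2 + 2*n + 3) − (9) = -3*3**n*n**2 + 6*3**n*n + 9*3**n - 9.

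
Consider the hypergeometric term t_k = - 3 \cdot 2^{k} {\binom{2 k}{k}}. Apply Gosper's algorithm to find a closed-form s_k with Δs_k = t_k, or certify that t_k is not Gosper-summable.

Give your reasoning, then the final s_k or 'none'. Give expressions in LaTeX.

Ratio r(k) = 4*(2*k + 1)/(k + 1).
Take A(k)=8*k + 4, B(k)=k + 1, C(k)=1.
f must satisfy (8*k + 4)·f(k+1) − (k)·f(k) = 1.
Bound: deg f ≤ -1.
d = -1 < 0 ⇒ no nonzero polynomial f; not summable.

not Gosper-summable; s_k does not exist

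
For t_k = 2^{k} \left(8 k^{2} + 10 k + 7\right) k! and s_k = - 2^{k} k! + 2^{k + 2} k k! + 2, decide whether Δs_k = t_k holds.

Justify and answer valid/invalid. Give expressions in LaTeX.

valid (s_(k+1) − s_k reduces to t_k)

s_(k+1) = 8*2**k*k**2*factorial(k) + 14*2**k*k*factorial(k) + 6*2**k*factorial(k) + 2
s_(k+1) − s_k = 2**k*(8*k**2 + 10*k + 7)*factorial(k)
(s_(k+1) − s_k) − t_k = 0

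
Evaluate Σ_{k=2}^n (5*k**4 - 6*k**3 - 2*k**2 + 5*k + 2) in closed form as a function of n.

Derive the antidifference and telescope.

S(n) = n**5 + n**4 - 2*n**3 + 4*n - 4

The ratio is (5*k**4 + 14*k**3 + 10*k**2 + 3*k + 4)/(5*k**4 - 6*k**3 - 2*k**2 + 5*k + 2).
So A=1 and B=1, with C=k**4 - 6*k**3/5 - 2*k**2/5 + k + 2/5.
Need (1)·f(k+1) − (1)·f(k) = k**4 - 6*k**3/5 - 2*k**2/5 + k + 2/5.
deg f ≤ 5 (via 0,0,4).
Coefficient equations give f(k) = k*(k**4 - 4*k**3 + 4*k**2 + 2*k - 1)/5.
So s_k = (B(k−1)f/C)·t_k = (k*(k**4 - 4*k**3 + 4*k**2 + 2*k - 1)/(5*k**4 - 6*k**3 - 2*k**2 + 5*k + 2))·t_k = k*(k**4 - 4*k**3 + 4*k**2 + 2*k - 1).
Check: Δs_k = 5*k**4 - 6*k**3 - 2*k**2 + 5*k + 2. ✓
Telescope: S(n) = s_(n+1) − s_(2) = n**5 + n**4 - 2*n**3 + 4*n + 2 − (6) = n**5 + n**4 - 2*n**3 + 4*n - 4.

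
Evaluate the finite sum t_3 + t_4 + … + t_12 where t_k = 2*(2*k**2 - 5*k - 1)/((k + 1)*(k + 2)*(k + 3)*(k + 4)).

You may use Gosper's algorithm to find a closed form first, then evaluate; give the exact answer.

t_(k+1)/t_k = (k + 1)*(5*k - 2*(k + 1)**2 + 6)/((k + 5)*(-2*k**2 + 5*k + 1)).
A = k + 1, B = k + 5, C = k**2 - 5*k/2 - 1/2.
Key eq: (k + 1)·f(k+1) = (k + 4)·f(k) + (k**2 - 5*k/2 - 1/2).
From deg A=1, deg B=1, deg C=2: d=3.
A polynomial solution: f(k) = k*(k**2 - 18*k + 5)/24.
R(k) = B(k−1)·f(k)/C(k) = k*(k + 4)*(k**2 - 18*k + 5)/(12*(2*k**2 - 5*k - 1)); s_k = R·t_k = k*(k**2 - 18*k + 5)/(6*(k + 1)*(k + 2)*(k + 3)).
s_(k+1) − s_k = 2*(2*k**2 - 5*k - 1)/(k**4 + 10*k**3 + 35*k**2 + 50*k + 24) = t_k.
Sum = s_(13) − s_(3); s_(13) = -13/336, s_(3) = -1/6 ⇒ 43/336.

Σ = 43/336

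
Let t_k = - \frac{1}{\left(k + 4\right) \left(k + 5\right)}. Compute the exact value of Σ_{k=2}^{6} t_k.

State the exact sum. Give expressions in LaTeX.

Step 1: r(k) = (k + 4)/(k + 6).
So A=k + 4 and B=k + 6, with C=1.
Set up (k + 4)·f(k+1) − (k + 5)·f(k) − (1) = 0.
d = 1 from the (1,1,0) case.
Solve for f: f(k) = k/4 (degree 1 ≤ 1).
R(k) = B(k−1)·f(k)/C(k) = k*(k + 5)/4; s_k = R·t_k = -k/(4*k + 16).
Check: Δs_k = -1/(k**2 + 9*k + 20). ✓
Telescoping: Σ = s_(7) − s_(2) = -7/44 − (-1/12) = -5/66.

Σ = -5/66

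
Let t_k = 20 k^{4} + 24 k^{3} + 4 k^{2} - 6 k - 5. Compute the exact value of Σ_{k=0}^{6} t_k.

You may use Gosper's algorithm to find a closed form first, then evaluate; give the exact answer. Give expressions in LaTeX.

Σ = 56287

Ratio r(k) = (20*k**4 + 104*k**3 + 196*k**2 + 154*k + 37)/(20*k**4 + 24*k**3 + 4*k**2 - 6*k - 5).
So A=1 and B=1, with C=k**4 + 6*k**3/5 + k**2/5 - 3*k/10 - 1/4.
Need (1)·f(k+1) − (1)·f(k) = k**4 + 6*k**3/5 + k**2/5 - 3*k/10 - 1/4.
Degrees (0,0,4) ⇒ d ≤ 5.
Coefficient equations give f(k) = k*(4*k**4 - 4*k**3 - 4*k**2 + k - 2)/20.
Then R = B(k−1)f/C = k*(4*k**4 - 4*k**3 - 4*k**2 + k - 2)/(20*k**4 + 24*k**3 + 4*k**2 - 6*k - 5), so s_k = R(k)·t_k = k*(4*k**4 - 4*k**3 - 4*k**2 + k - 2).
Check: Δs_k = 20*k**4 + 24*k**3 + 4*k**2 - 6*k - 5. ✓
Evaluate s at k=7 and k=0: 56287 and 0; difference 56287.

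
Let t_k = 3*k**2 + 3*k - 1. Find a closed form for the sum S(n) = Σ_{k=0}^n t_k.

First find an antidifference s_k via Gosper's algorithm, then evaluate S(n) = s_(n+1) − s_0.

S(n) = n**3 + 3*n**2 + n - 1

The ratio is (3*k**2 + 9*k + 5)/(3*k**2 + 3*k - 1).
Factor: A=1; B=1; C=k**2 + k - 1/3.
Set up (1)·f(k+1) − (1)·f(k) − (k**2 + k - 1/3) = 0.
Degrees (0,0,2) ⇒ d ≤ 3.
Solving with deg f ≤ 3: f(k) = k*(k**2 - 2)/3.
Certificate R = B(k−1)f/C = k*(k**2 - 2)/(3*k**2 + 3*k - 1) gives s_k = k*(k**2 - 2).
s_(k+1) − s_k = 3*k**2 + 3*k - 1 = t_k.
Evaluate: s_(n+1) = n**3 + 3*n**2 + n - 1; subtract s_(0) = 0 ⇒ S(n) = n**3 + 3*n**2 + n - 1.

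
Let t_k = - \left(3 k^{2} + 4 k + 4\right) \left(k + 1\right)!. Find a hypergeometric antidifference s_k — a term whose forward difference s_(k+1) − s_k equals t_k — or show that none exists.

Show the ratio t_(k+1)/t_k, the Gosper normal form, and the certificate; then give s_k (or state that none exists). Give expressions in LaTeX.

Ratio r(k) = (k + 2)*(4*k + 3*(k + 1)**2 + 8)/(3*k**2 + 4*k + 4).
A = k + 2, B = 1, C = k**2 + 4*k/3 + 4/3.
Solve (k + 2)·f(k+1) − (1)·f(k) = k**2 + 4*k/3 + 4/3.
Degrees (1,0,2) ⇒ d ≤ 1.
Match coefficients ⇒ f(k) = (3*k - 2)/3.
Certificate R = B(k−1)f/C = (3*k - 2)/(3*k**2 + 4*k + 4) gives s_k = -(3*k - 2)*factorial(k + 1).
Verify: -(3*k**2 + 4*k + 4)*factorial(k + 1) matches t_k.

s_k = - \left(3 k - 2\right) \left(k + 1\right)!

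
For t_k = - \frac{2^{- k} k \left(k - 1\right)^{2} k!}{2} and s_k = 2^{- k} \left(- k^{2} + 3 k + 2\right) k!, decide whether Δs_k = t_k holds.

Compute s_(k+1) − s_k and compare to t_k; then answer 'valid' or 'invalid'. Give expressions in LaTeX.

s_(k+1) = (-k**2 + k + 4)*factorial(k + 1)/(2*2**k)
s_(k+1) − s_k = -k*(k - 1)**2*factorial(k)/(2*2**k)
(s_(k+1) − s_k) − t_k = 0

Valid — Δs_k = t_k.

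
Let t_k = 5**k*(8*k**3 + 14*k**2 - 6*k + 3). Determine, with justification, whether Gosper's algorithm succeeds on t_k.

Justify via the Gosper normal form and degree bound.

Step 1: r(k) = 5*(8*k**3 + 38*k**2 + 46*k + 19)/(8*k**3 + 14*k**2 - 6*k + 3).
Normal form (A,B,C) = (5, 1, k**3 + 7*k**2/4 - 3*k/4 + 3/8).
Need (5)·f(k+1) − (1)·f(k) = k**3 + 7*k**2/4 - 3*k/4 + 3/8.
Bound: deg f ≤ 3.
Solving with deg f ≤ 3: f(k) = (2*k**3 - 4*k**2 + k + 2)/8.
So s_k = (B(k−1)f/C)·t_k = ((2*k**3 - 4*k**2 + k + 2)/(8*k**3 + 14*k**2 - 6*k + 3))·t_k = 5**k*(2*k**3 - 4*k**2 + k + 2).
Check: Δs_k = 5**k*(8*k**3 + 14*k**2 - 6*k + 3). ✓

Yes. s_k = 5**k*(2*k**3 - 4*k**2 + k + 2).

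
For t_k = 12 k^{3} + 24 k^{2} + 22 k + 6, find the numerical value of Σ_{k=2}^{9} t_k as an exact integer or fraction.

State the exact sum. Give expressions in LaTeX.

Σ = 32120

Step 1: r(k) = (6*k**3 + 30*k**2 + 53*k + 32)/(6*k**3 + 12*k**2 + 11*k + 3).
Factor: A=1; B=1; C=k**3 + 2*k**2 + 11*k/6 + 1/2.
Solve (1)·f(k+1) − (1)·f(k) = k**3 + 2*k**2 + 11*k/6 + 1/2.
From deg A=0, deg B=0, deg C=3: d=4.
Match coefficients ⇒ f(k) = k*(3*k - 1)*(k**2 + k + 1)/12.
R(k) = B(k−1)·f(k)/C(k) = k*(3*k - 1)*(k**2 + k + 1)/(2*(6*k**3 + 12*k**2 + 11*k + 3)); s_k = R·t_k = k*(3*k**3 + 2*k**2 + 2*k - 1).
s_(k+1) − s_k = 12*k**3 + 24*k**2 + 22*k + 6 = t_k.
Σ_(k=2)^(9) t_k = s_(10) − s_(2) = 32190 − (70) = 32120.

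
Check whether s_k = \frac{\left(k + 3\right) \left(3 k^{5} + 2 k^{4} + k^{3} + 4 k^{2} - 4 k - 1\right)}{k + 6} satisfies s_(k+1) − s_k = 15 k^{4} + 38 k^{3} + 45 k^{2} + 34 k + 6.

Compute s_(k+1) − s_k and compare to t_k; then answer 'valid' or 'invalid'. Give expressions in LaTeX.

s_(k+1) = (3*k**6 + 29*k**5 + 107*k**4 + 205*k**3 + 226*k**2 + 125*k + 20)/(k + 7)
s_(k+1) − s_k = (15*k**6 + 197*k**5 + 791*k**4 + 1399*k**3 + 1438*k**2 + 864*k + 141)/(k**2 + 13*k + 42)
(s_(k+1) − s_k) − t_k = 3*(-12*k**5 - 126*k**4 - 272*k**3 - 300*k**2 - 214*k - 37)/(k**2 + 13*k + 42)

Invalid: residual \frac{3 \left(- 12 k^{5} - 126 k^{4} - 272 k^{3} - 300 k^{2} - 214 k - 37\right)}{k^{2} + 13 k + 42} ≠ 0.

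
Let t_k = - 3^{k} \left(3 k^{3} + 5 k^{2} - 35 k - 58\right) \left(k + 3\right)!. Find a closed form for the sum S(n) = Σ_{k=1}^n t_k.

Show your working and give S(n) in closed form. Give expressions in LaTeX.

S(n) = - 3 \cdot 3^{n} n^{2} \left(n + 4\right)! + 6 \cdot 3^{n} n \left(n + 4\right)! + 15 \cdot 3^{n} \left(n + 4\right)! - 360

The ratio is 3*(3*k**4 + 26*k**3 + 40*k**2 - 149*k - 340)/(3*k**3 + 5*k**2 - 35*k - 58).
So A=3*k + 12 and B=1, with C=k**3 + 5*k**2/3 - 35*k/3 - 58/3.
Set up (3*k + 12)·f(k+1) − (1)·f(k) − (k**3 + 5*k**2/3 - 35*k/3 - 58/3) = 0.
Degrees (1,0,3) ⇒ d ≤ 2.
Solve for f: f(k) = (k**2 - 4*k - 2)/3 (degree 2 ≤ 2).
R(k) = B(k−1)·f(k)/C(k) = (k**2 - 4*k - 2)/(3*k**3 + 5*k**2 - 35*k - 58); s_k = R·t_k = 3**k*(-k**2 + 4*k + 2)*factorial(k + 3).
Verify: -3**k*(3*k**3 + 5*k**2 - 35*k - 58)*factorial(k + 3) matches t_k.
Σ_(k=1)^n t_k = s_(n+1) − s_(1) = (3**(n + 1)*(-n**2 + 2*n + 5)*factorial(n + 4)) − (360), i.e. -3*3**n*n**2*factorial(n + 4) + 6*3**n*n*factorial(n + 4) + 15*3**n*factorial(n + 4) - 360.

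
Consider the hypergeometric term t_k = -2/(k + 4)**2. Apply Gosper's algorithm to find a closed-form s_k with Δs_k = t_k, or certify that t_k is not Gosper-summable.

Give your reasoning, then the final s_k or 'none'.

none (Gosper's algorithm certifies no s_k)

r(k) = (k + 4)**2/(k + 5)**2 after simplifying.
A = k**2 + 8*k + 16, B = k**2 + 10*k + 25, C = 1.
Need (k**2 + 8*k + 16)·f(k+1) − (k**2 + 8*k + 16)·f(k) = 1.
From deg A=2, deg B=2, deg C=0: d=0.
Write f(k) = c0. Then LHS − RHS = -1, requiring -1 = 0: contradictory. No certificate.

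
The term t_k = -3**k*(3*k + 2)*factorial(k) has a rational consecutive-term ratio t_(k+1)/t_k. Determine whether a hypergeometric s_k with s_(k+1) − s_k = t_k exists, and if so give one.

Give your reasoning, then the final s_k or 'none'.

r(k) = 3*(k + 1)*(3*k + 5)/(3*k + 2) after simplifying.
Take A(k)=3*k + 3, B(k)=1, C(k)=k + 2/3.
Solve (3*k + 3)·f(k+1) − (1)·f(k) = k + 2/3.
Bound: deg f ≤ 0.
Match coefficients ⇒ f(k) = 1/3.
Get s_k = R·t_k = -3**k*factorial(k) with R(k) = B(k−1)f(k)/C(k) = 1/(3*k + 2).
s_(k+1) − s_k = -3**k*(3*k + 2)*factorial(k) = t_k.

s_k = -3**k*factorial(k)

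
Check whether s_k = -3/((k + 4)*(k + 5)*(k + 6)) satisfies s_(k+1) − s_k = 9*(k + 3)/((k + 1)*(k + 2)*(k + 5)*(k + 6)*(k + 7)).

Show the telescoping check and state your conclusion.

s_(k+1) = -3/((k + 5)*(k + 6)*(k + 7))
s_(k+1) − s_k = 9/((k + 4)*(k + 5)*(k + 6)*(k + 7))
(s_(k+1) − s_k) − t_k = 18*(-2*k - 5)/(k**6 + 25*k**5 + 247*k**4 + 1219*k**3 + 3112*k**2 + 3796*k + 1680)

Invalid: residual 18*(-2*k - 5)/(k**6 + 25*k**5 + 247*k**4 + 1219*k**3 + 3112*k**2 + 3796*k + 1680) ≠ 0.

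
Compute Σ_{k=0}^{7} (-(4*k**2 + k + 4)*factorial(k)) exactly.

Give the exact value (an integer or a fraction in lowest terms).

Σ = -1169283

t_(k+1)/t_k = (k + 1)*(k + 4*(k + 1)**2 + 5)/(4*k**2 + k + 4).
A = k + 1, B = 1, C = k**2 + k/4 + 1.
Need (k + 1)·f(k+1) − (1)·f(k) = k**2 + k/4 + 1.
Bound: deg f ≤ 1.
A polynomial solution: f(k) = (4*k - 3)/4.
Then R = B(k−1)f/C = (4*k - 3)/(4*k**2 + k + 4), so s_k = R(k)·t_k = -(4*k - 3)*factorial(k).
Verify: -(4*k**2 + k + 4)*factorial(k) matches t_k.
Sum = s_(8) − s_(0); s_(8) = -1169280, s_(0) = 3 ⇒ -1169283.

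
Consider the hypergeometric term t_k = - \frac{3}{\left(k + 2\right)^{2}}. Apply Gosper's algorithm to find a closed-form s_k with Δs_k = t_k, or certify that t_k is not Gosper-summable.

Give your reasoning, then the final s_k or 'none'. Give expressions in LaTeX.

no hypergeometric antidifference exists

t_(k+1)/t_k = (k + 2)**2/(k + 3)**2.
Factor: A=k**2 + 4*k + 4; B=k**2 + 6*k + 9; C=1.
Solve (k**2 + 4*k + 4)·f(k+1) − (k**2 + 4*k + 4)·f(k) = 1.
Bound: deg f ≤ 0.
Generic f = c0 gives residual -1; -1 = 0 cannot hold, so t_k is not Gosper-summable.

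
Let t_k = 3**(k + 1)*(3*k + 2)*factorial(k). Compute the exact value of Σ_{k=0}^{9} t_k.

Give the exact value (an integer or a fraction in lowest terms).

Compute t_(k+1)/t_k: get 3*(k + 1)*(3*k + 5)/(3*k + 2).
A = 3*k + 3, B = 1, C = k + 2/3.
Solve (3*k + 3)·f(k+1) − (1)·f(k) = k + 2/3.
From deg A=1, deg B=0, deg C=1: d=0.
A polynomial solution: f(k) = 1/3.
R(k) = B(k−1)·f(k)/C(k) = 1/(3*k + 2); s_k = R·t_k = 3**(k + 1)*factorial(k).
Δs = 3**(k + 1)*(3*k + 2)*factorial(k), as required.
Sum = s_(10) − s_(0); s_(10) = 642831033600, s_(0) = 3 ⇒ 642831033597.

Σ = 642831033597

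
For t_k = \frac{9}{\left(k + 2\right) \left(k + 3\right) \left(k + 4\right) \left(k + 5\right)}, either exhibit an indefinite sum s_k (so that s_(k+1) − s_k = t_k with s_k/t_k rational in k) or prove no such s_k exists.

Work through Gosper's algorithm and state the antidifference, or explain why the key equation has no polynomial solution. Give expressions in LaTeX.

Compute t_(k+1)/t_k: get (k + 2)/(k + 6).
A = k + 2, B = k + 6, C = 1.
f must satisfy (k + 2)·f(k+1) − (k + 5)·f(k) = 1.
From deg A=1, deg B=1, deg C=0: d=3.
Solve for f: f(k) = k*(k**2 + 9*k + 26)/72 (degree 3 ≤ 3).
R(k) = B(k−1)·f(k)/C(k) = k*(k + 5)*(k**2 + 9*k + 26)/72; s_k = R·t_k = k*(k**2 + 9*k + 26)/(8*(k + 2)*(k + 3)*(k + 4)).
Verify: 9/(k**4 + 14*k**3 + 71*k**2 + 154*k + 120) matches t_k.

s_k = \frac{k \left(k^{2} + 9 k + 26\right)}{8 \left(k + 2\right) \left(k + 3\right) \left(k + 4\right)}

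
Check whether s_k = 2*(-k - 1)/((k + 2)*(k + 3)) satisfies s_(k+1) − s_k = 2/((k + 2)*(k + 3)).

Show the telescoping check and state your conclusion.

s_(k+1) = 2*(-k - 2)/((k + 3)*(k + 4))
s_(k+1) − s_k = 2*k/(k**3 + 9*k**2 + 26*k + 24)
(s_(k+1) − s_k) − t_k = -8/(k**3 + 9*k**2 + 26*k + 24)

Invalid: residual -8/(k**3 + 9*k**2 + 26*k + 24) ≠ 0.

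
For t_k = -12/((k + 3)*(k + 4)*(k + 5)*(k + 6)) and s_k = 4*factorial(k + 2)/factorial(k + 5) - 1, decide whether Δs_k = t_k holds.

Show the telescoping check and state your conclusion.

s_(k+1) = 4*factorial(k + 3)/factorial(k + 6) - 1
s_(k+1) − s_k = -12/((k + 3)*(k + 4)*(k + 5)*(k + 6))
(s_(k+1) − s_k) − t_k = 0

valid; difference matches t_k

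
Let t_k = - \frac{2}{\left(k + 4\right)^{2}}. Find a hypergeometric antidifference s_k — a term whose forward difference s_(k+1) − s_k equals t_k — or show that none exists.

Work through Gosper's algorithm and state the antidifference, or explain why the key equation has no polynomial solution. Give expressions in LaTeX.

none (Gosper's algorithm certifies no s_k)

The ratio is (k + 4)**2/(k + 5)**2.
Normal form (A,B,C) = (k**2 + 8*k + 16, k**2 + 10*k + 25, 1).
Need (k**2 + 8*k + 16)·f(k+1) − (k**2 + 8*k + 16)·f(k) = 1.
deg f ≤ 0 (via 2,2,0).
Generic f = c0 gives residual -1; -1 = 0 cannot hold, so t_k is not Gosper-summable.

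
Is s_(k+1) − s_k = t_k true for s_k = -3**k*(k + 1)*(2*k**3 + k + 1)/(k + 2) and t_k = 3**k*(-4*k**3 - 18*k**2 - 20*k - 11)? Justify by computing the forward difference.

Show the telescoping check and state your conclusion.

s_(k+1) = -3**(k + 1)*(k + 2)*(k + 2*(k + 1)**3 + 2)/(k + 3)
s_(k+1) − s_k = 3**k*(-4*k**5 - 34*k**4 - 110*k**3 - 163*k**2 - 125*k - 45)/(k**2 + 5*k + 6)
(s_(k+1) − s_k) − t_k = 3**k*(4*k**4 + 24*k**3 + 56*k**2 + 50*k + 21)/(k**2 + 5*k + 6)

Invalid: residual 3**k*(4*k**4 + 24*k**3 + 56*k**2 + 50*k + 21)/(k**2 + 5*k + 6) ≠ 0.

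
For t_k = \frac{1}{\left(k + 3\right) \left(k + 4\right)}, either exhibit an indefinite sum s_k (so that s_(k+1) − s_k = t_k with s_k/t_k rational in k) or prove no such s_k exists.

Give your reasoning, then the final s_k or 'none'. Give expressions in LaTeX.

Compute t_(k+1)/t_k: get (k + 3)/(k + 5).
Factor: A=k + 3; B=k + 5; C=1.
Need (k + 3)·f(k+1) − (k + 4)·f(k) = 1.
From deg A=1, deg B=1, deg C=0: d=1.
Match coefficients ⇒ f(k) = k/3.
Get s_k = R·t_k = k/(3*(k + 3)) with R(k) = B(k−1)f(k)/C(k) = k*(k + 4)/3.
Check: Δs_k = 1/(k**2 + 7*k + 12). ✓

s_k = \frac{k}{3 \left(k + 3\right)}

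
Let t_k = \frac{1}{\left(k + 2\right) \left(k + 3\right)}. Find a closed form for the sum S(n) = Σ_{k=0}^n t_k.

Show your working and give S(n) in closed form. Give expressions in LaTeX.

t_(k+1)/t_k = (k + 2)/(k + 4).
Gosper form: A/B · C(k+1)/C(k) with A=k + 2, B=k + 4, C=1.
Need (k + 2)·f(k+1) − (k + 3)·f(k) = 1.
From deg A=1, deg B=1, deg C=0: d=1.
Match coefficients ⇒ f(k) = k/2.
So s_k = (B(k−1)f/C)·t_k = (k*(k + 3)/2)·t_k = k/(2*(k + 2)).
Check: Δs_k = 1/(k**2 + 5*k + 6). ✓
Σ_(k=0)^n t_k = s_(n+1) − s_(0) = ((n + 1)/(2*(n + 3))) − (0), i.e. (n + 1)/(2*(n + 3)).

S(n) = \frac{n + 1}{2 \left(n + 3\right)}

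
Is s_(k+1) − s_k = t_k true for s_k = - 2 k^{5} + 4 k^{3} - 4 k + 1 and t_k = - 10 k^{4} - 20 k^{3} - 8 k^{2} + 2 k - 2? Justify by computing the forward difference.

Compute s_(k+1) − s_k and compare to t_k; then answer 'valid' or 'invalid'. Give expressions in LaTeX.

valid; difference matches t_k

s_(k+1) = -4*k - 2*(k + 1)**5 + 4*(k + 1)**3 - 3
s_(k+1) − s_k = -10*k**4 - 20*k**3 - 8*k**2 + 2*k - 2
(s_(k+1) − s_k) − t_k = 0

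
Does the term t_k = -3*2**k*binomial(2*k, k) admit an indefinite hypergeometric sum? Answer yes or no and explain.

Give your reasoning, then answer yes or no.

t_(k+1)/t_k = 4*(2*k + 1)/(k + 1).
Normal form (A,B,C) = (8*k + 4, k + 1, 1).
f must satisfy (8*k + 4)·f(k+1) − (k)·f(k) = 1.
Degrees (1,1,0) ⇒ d ≤ -1.
deg f ≤ -1 is impossible — no certificate.

No. Not Gosper-summable.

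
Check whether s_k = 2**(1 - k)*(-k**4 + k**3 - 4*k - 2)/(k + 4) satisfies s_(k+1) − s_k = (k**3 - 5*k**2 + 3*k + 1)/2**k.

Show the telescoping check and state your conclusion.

Invalid: residual 3*(-k**4 - k**3 + 21*k**2 - 17*k - 8)/(2**k*(k**2 + 9*k + 20)) ≠ 0.

s_(k+1) = (-4*k - (k + 1)**4 + (k + 1)**3 - 6)/(2**k*(k + 5))
s_(k+1) − s_k = (k**5 + k**4 - 25*k**3 - 9*k**2 + 18*k - 4)/(2**k*(k**2 + 9*k + 20))
(s_(k+1) − s_k) − t_k = 3*(-k**4 - k**3 + 21*k**2 - 17*k - 8)/(2**k*(k**2 + 9*k + 20))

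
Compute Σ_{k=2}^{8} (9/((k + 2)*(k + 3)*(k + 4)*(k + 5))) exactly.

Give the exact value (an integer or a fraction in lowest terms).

Σ = 133/5720

Ratio r(k) = (k + 2)/(k + 6).
A = k + 2, B = k + 6, C = 1.
Solve (k + 2)·f(k+1) − (k + 5)·f(k) = 1.
deg f ≤ 3 (via 1,1,0).
Match coefficients ⇒ f(k) = k*(k**2 + 9*k + 26)/72.
So s_k = (B(k−1)f/C)·t_k = (k*(k + 5)*(k**2 + 9*k + 26)/72)·t_k = k*(k**2 + 9*k + 26)/(8*(k + 2)*(k + 3)*(k + 4)).
Verify: 9/(k**4 + 14*k**3 + 71*k**2 + 154*k + 120) matches t_k.
Sum = s_(9) − s_(2); s_(9) = 141/1144, s_(2) = 1/10 ⇒ 133/5720.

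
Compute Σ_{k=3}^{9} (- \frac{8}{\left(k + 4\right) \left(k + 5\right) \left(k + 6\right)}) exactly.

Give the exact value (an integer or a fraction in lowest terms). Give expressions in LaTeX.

Σ = -11/210

Ratio r(k) = (k + 4)/(k + 7).
Factor: A=k + 4; B=k + 7; C=1.
Set up (k + 4)·f(k+1) − (k + 6)·f(k) − (1) = 0.
Bound: deg f ≤ 2.
A polynomial solution: f(k) = k*(k + 9)/40.
Then R = B(k−1)f/C = k*(k + 6)*(k + 9)/40, so s_k = R(k)·t_k = k*(-k - 9)/(5*(k + 4)*(k + 5)).
Δs = -8/(k**3 + 15*k**2 + 74*k + 120), as required.
Σ_(k=3)^(9) t_k = s_(10) − s_(3) = -19/105 − (-9/70) = -11/210.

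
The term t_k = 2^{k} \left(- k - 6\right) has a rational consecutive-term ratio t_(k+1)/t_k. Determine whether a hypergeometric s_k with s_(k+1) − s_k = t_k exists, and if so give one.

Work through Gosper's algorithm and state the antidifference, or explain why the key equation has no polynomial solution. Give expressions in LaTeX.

t_(k+1)/t_k = 2*(k + 7)/(k + 6).
Take A(k)=2, B(k)=1, C(k)=k + 6.
Key eq: (2)·f(k+1) = (1)·f(k) + (k + 6).
Degrees (0,0,1) ⇒ d ≤ 1.
A polynomial solution: f(k) = k + 4.
So s_k = (B(k−1)f/C)·t_k = ((k + 4)/(k + 6))·t_k = 2**k*(-k - 4).
Verify: 2**k*(-k - 6) matches t_k.

s_k = 2^{k} \left(- k - 4\right)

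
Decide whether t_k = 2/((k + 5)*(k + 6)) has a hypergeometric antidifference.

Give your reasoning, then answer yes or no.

Step 1: r(k) = (k + 5)/(k + 7).
Normal form (A,B,C) = (k + 5, k + 7, 1).
Need (k + 5)·f(k+1) − (k + 6)·f(k) = 1.
d = 1 from the (1,1,0) case.
Coefficient equations give f(k) = k/5.
Get s_k = R·t_k = 2*k/(5*(k + 5)) with R(k) = B(k−1)f(k)/C(k) = k*(k + 6)/5.
Check: Δs_k = 2/(k**2 + 11*k + 30). ✓

Yes. s_k = 2*k/(5*(k + 5)).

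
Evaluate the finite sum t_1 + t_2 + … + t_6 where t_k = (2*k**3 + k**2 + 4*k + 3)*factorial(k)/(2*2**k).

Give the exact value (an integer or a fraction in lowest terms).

Σ = 28039/8

Compute t_(k+1)/t_k: get (k + 1)*(4*k + 2*(k + 1)**3 + (k + 1)**2 + 7)/(2*(2*k**3 + k**2 + 4*k + 3)).
So A=k/2 + 1/2 and B=1, with C=k**3 + k**2/2 + 2*k + 3/2.
f must satisfy (k/2 + 1/2)·f(k+1) − (1)·f(k) = k**3 + k**2/2 + 2*k + 3/2.
d = 2 from the (1,0,3) case.
Solve for f: f(k) = 2*k**2 - k - 2 (degree 2 ≤ 2).
Then R = B(k−1)f/C = 2*(2*k**2 - k - 2)/(2*k**3 + k**2 + 4*k + 3), so s_k = R(k)·t_k = (2*k**2 - k - 2)*factorial(k)/2**k.
Verify: (2*k**3 + k**2 + 4*k + 3)*factorial(k)/(2*2**k) matches t_k.
Σ_(k=1)^(6) t_k = s_(7) − s_(1) = 28035/8 − (-1/2) = 28039/8.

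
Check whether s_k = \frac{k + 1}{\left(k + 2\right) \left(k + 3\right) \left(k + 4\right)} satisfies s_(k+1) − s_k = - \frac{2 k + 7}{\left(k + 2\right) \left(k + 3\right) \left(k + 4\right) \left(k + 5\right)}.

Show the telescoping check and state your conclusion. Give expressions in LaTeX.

Invalid: residual \frac{6}{k^{4} + 14 k^{3} + 71 k^{2} + 154 k + 120} ≠ 0.

s_(k+1) = (k + 2)/((k + 3)*(k + 4)*(k + 5))
s_(k+1) − s_k = (-2*k - 1)/(k**4 + 14*k**3 + 71*k**2 + 154*k + 120)
(s_(k+1) − s_k) − t_k = 6/(k**4 + 14*k**3 + 71*k**2 + 154*k + 120)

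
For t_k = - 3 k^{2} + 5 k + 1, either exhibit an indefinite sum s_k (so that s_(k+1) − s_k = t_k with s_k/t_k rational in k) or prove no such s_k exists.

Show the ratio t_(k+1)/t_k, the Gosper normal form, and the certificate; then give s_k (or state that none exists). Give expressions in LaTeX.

Compute t_(k+1)/t_k: get (3*k**2 + k - 3)/(3*k**2 - 5*k - 1).
Gosper form: A/B · C(k+1)/C(k) with A=1, B=1, C=k**2 - 5*k/3 - 1/3.
Need (1)·f(k+1) − (1)·f(k) = k**2 - 5*k/3 - 1/3.
deg f ≤ 3 (via 0,0,2).
A polynomial solution: f(k) = k*(k**2 - 4*k + 2)/3.
Get s_k = R·t_k = k*(-k**2 + 4*k - 2) with R(k) = B(k−1)f(k)/C(k) = k*(k**2 - 4*k + 2)/(3*k**2 - 5*k - 1).
Verify: -3*k**2 + 5*k + 1 matches t_k.

s_k = k \left(- k^{2} + 4 k - 2\right)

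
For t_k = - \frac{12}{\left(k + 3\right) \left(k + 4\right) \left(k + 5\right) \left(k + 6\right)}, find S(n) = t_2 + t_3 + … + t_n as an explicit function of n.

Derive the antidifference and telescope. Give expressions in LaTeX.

S(n) = \frac{2 \left(- n^{3} - 15 n^{2} - 74 n + 90\right)}{105 \left(n^{3} + 15 n^{2} + 74 n + 120\right)}

Ratio r(k) = (k + 3)/(k + 7).
Gosper form: A/B · C(k+1)/C(k) with A=k + 3, B=k + 7, C=1.
f must satisfy (k + 3)·f(k+1) − (k + 6)·f(k) = 1.
Bound: deg f ≤ 3.
Solve for f: f(k) = k*(k**2 + 12*k + 47)/180 (degree 3 ≤ 3).
Then R = B(k−1)f/C = k*(k + 6)*(k**2 + 12*k + 47)/180, so s_k = R(k)·t_k = k*(-k**2 - 12*k - 47)/(15*(k + 3)*(k + 4)*(k + 5)).
s_(k+1) − s_k = -12/(k**4 + 18*k**3 + 119*k**2 + 342*k + 360) = t_k.
Σ_(k=2)^n t_k = s_(n+1) − s_(2) = ((-n**3 - 15*n**2 - 74*n - 60)/(15*(n**3 + 15*n**2 + 74*n + 120))) − (-1/21), i.e. 2*(-n**3 - 15*n**2 - 74*n + 90)/(105*(n**3 + 15*n**2 + 74*n + 120)).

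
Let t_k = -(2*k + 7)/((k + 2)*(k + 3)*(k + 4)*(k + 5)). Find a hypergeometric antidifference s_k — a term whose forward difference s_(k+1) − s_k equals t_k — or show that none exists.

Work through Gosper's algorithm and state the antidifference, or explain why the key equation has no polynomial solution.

s_k = k*(-k - 6)/(8*(k**2 + 6*k + 8))

Ratio r(k) = (k + 2)*(2*k + 9)/((k + 6)*(2*k + 7)).
Factor: A=k + 2; B=k + 6; C=k + 7/2.
f must satisfy (k + 2)·f(k+1) − (k + 5)·f(k) = k + 7/2.
deg f ≤ 3 (via 1,1,1).
Coefficient equations give f(k) = k*(k + 3)*(k + 6)/16.
Certificate R = B(k−1)f/C = k*(k + 3)*(k + 5)*(k + 6)/(8*(2*k + 7)) gives s_k = k*(-k - 6)/(8*(k**2 + 6*k + 8)).
s_(k+1) − s_k = (-2*k - 7)/(k**4 + 14*k**3 + 71*k**2 + 154*k + 120) = t_k.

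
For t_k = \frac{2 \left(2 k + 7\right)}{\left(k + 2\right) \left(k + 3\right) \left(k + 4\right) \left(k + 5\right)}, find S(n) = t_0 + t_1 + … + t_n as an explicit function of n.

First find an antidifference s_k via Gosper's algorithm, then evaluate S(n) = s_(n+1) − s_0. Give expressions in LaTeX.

S(n) = \frac{n^{2} + 8 n + 7}{4 \left(n^{2} + 8 n + 15\right)}

Ratio r(k) = (k + 2)*(2*k + 9)/((k + 6)*(2*k + 7)).
So A=k + 2 and B=k + 6, with C=k + 7/2.
Solve (k + 2)·f(k+1) − (k + 5)·f(k) = k + 7/2.
deg f ≤ 3 (via 1,1,1).
Coefficient equations give f(k) = k*(k + 3)*(k + 6)/16.
Certificate R = B(k−1)f/C = k*(k + 3)*(k + 5)*(k + 6)/(8*(2*k + 7)) gives s_k = k*(k + 6)/(4*(k**2 + 6*k + 8)).
Verify: 2*(2*k + 7)/(k**4 + 14*k**3 + 71*k**2 + 154*k + 120) matches t_k.
Evaluate: s_(n+1) = (n**2 + 8*n + 7)/(4*(n**2 + 8*n + 15)); subtract s_(0) = 0 ⇒ S(n) = (n**2 + 8*n + 7)/(4*(n**2 + 8*n + 15)).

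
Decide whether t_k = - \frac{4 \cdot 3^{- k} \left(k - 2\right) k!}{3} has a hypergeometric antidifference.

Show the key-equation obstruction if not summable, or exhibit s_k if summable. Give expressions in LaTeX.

Compute t_(k+1)/t_k: get (k**2 - 1)/(3*(k - 2)).
A = k/3 + 1/3, B = 1, C = k - 2.
Need (k/3 + 1/3)·f(k+1) − (1)·f(k) = k - 2.
From deg A=1, deg B=0, deg C=1: d=0.
A polynomial solution: f(k) = 3.
Get s_k = R·t_k = -4*factorial(k)/3**k with R(k) = B(k−1)f(k)/C(k) = 3/(k - 2).
Δs = -4*(k - 2)*factorial(k)/(3*3**k), as required.

Yes. s_k = - 4 \cdot 3^{- k} k!.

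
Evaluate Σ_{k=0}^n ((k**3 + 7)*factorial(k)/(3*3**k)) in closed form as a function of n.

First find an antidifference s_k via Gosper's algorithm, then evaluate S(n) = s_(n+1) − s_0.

S(n) = 3**(-n - 1)*(3**(n + 2) + n**3*factorial(n) + 3*n**2*factorial(n) - 2*factorial(n))

Compute t_(k+1)/t_k: get (k + 1)*((k + 1)**3 + 7)/(3*(k**3 + 7)).
So A=k/3 + 1/3 and B=1, with C=k**3 + 7.
Key eq: (k/3 + 1/3)·f(k+1) = (1)·f(k) + (k**3 + 7).
Degrees (1,0,3) ⇒ d ≤ 2.
Solving with deg f ≤ 2: f(k) = 3*(k**2 - 3).
Then R = B(k−1)f/C = 3*(k**2 - 3)/(k**3 + 7), so s_k = R(k)·t_k = (k**2 - 3)*factorial(k)/3**k.
s_(k+1) − s_k = (k**3 + 7)*factorial(k)/(3*3**k) = t_k.
Evaluate: s_(n+1) = 3**(-n - 1)*(n**2 + 2*n - 2)*factorial(n + 1); subtract s_(0) = -3 ⇒ S(n) = 3**(-n - 1)*(3**(n + 2) + n**3*factorial(n) + 3*n**2*factorial(n) - 2*factorial(n)).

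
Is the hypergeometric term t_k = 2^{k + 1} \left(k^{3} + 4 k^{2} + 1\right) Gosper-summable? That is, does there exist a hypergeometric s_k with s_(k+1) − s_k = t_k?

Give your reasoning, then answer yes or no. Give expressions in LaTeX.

Yes. s_k = 2^{k + 1} \left(k^{3} - 2 k^{2} + 2 k - 1\right).

Step 1: r(k) = 2*((k + 1)**3 + 4*(k + 1)**2 + 1)/(k**3 + 4*k**2 + 1).
Normal form (A,B,C) = (2, 1, k**3 + 4*k**2 + 1).
f must satisfy (2)·f(k+1) − (1)·f(k) = k**3 + 4*k**2 + 1.
Bound: deg f ≤ 3.
Solving with deg f ≤ 3: f(k) = (k - 1)*(k**2 - k + 1).
Then R = B(k−1)f/C = (k - 1)*(k**2 - k + 1)/(k**3 + 4*k**2 + 1), so s_k = R(k)·t_k = 2**(k + 1)*(k**3 - 2*k**2 + 2*k - 1).
s_(k+1) − s_k = 2**(k + 1)*(k**3 + 4*k**2 + 1) = t_k.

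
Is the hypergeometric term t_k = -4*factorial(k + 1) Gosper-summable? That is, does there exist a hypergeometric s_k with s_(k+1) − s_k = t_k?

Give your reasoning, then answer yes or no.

Step 1: r(k) = k + 2.
Normal form (A,B,C) = (k + 2, 1, 1).
Solve (k + 2)·f(k+1) − (1)·f(k) = 1.
From deg A=1, deg B=0, deg C=0: d=-1.
d = -1 < 0 ⇒ no nonzero polynomial f; not summable.

No — key equation has no polynomial f.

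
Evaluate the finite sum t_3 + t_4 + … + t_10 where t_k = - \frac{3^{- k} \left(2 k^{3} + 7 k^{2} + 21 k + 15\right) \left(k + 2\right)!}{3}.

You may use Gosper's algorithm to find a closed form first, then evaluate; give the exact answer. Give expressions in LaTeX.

Σ = -794382440/81

r(k) = (2*k**4 + 19*k**3 + 80*k**2 + 168*k + 135)/(3*(2*k**3 + 7*k**2 + 21*k + 15)) after simplifying.
Normal form (A,B,C) = (k/3 + 1, 1, k**3 + 7*k**2/2 + 21*k/2 + 15/2).
f must satisfy (k/3 + 1)·f(k+1) − (1)·f(k) = k**3 + 7*k**2/2 + 21*k/2 + 15/2.
Bound: deg f ≤ 2.
A polynomial solution: f(k) = 3*(2*k**2 + 3*k + 4)/2.
So s_k = (B(k−1)f/C)·t_k = (3*(2*k**2 + 3*k + 4)/(2*k**3 + 7*k**2 + 21*k + 15))·t_k = -(2*k**2 + 3*k + 4)*factorial(k + 2)/3**k.
Δs = -(2*k**3 + 7*k**2 + 21*k + 15)*factorial(k + 2)/(3*3**k), as required.
Evaluate s at k=11 and k=3: -794393600/81 and -1240/9; difference -794382440/81.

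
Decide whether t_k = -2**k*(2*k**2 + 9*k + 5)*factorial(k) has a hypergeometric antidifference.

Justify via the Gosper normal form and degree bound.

Yes. s_k = -2**k*(k + 3)*factorial(k).

Ratio r(k) = 2*(2*k**3 + 15*k**2 + 29*k + 16)/(2*k**2 + 9*k + 5).
So A=2*k + 2 and B=1, with C=k**2 + 9*k/2 + 5/2.
f must satisfy (2*k + 2)·f(k+1) − (1)·f(k) = k**2 + 9*k/2 + 5/2.
From deg A=1, deg B=0, deg C=2: d=1.
A polynomial solution: f(k) = (k + 3)/2.
Get s_k = R·t_k = -2**k*(k + 3)*factorial(k) with R(k) = B(k−1)f(k)/C(k) = (k + 3)/(2*k**2 + 9*k + 5).
s_(k+1) − s_k = -2**k*(2*k**2 + 9*k + 5)*factorial(k) = t_k.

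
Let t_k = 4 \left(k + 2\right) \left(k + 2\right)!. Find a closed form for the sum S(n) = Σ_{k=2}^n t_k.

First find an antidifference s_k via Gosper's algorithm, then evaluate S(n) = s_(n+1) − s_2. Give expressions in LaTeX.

t_(k+1)/t_k = (k + 3)**2/(k + 2).
Take A(k)=k + 3, B(k)=1, C(k)=k + 2.
Need (k + 3)·f(k+1) − (1)·f(k) = k + 2.
Degrees (1,0,1) ⇒ d ≤ 0.
Match coefficients ⇒ f(k) = 1.
R(k) = B(k−1)·f(k)/C(k) = 1/(k + 2); s_k = R·t_k = 4*factorial(k + 2).
Verify: 4*(k + 2)*factorial(k + 2) matches t_k.
s_(n+1) = 4*factorial(n + 3) and s_(2) = 96, so S(n) = 4*factorial(n + 3) - 96.

S(n) = 4 \left(n + 3\right)! - 96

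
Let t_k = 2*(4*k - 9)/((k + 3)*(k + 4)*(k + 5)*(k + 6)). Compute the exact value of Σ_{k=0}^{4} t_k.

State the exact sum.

t_(k+1)/t_k = (k + 3)*(4*k - 5)/((k + 7)*(4*k - 9)).
Gosper form: A/B · C(k+1)/C(k) with A=k + 3, B=k + 7, C=k - 9/4.
Key eq: (k + 3)·f(k+1) = (k + 6)·f(k) + (k - 9/4).
d = 3 from the (1,1,1) case.
Solving with deg f ≤ 3: f(k) = -k*(k**2 + 12*k + 167)/240.
R(k) = B(k−1)·f(k)/C(k) = -k*(k + 6)*(k**2 + 12*k + 167)/(60*(4*k - 9)); s_k = R·t_k = k*(-k**2 - 12*k - 167)/(30*(k + 3)*(k + 4)*(k + 5)).
s_(k+1) − s_k = 2*(4*k - 9)/(k**4 + 18*k**3 + 119*k**2 + 342*k + 360) = t_k.
Telescoping: Σ = s_(5) − s_(0) = -7/120 − (0) = -7/120.

Σ = -7/120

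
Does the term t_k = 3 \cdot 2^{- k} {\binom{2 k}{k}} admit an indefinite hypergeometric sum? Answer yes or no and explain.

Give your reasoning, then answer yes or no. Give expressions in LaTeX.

No — t_k has no hypergeometric antidifference.

t_(k+1)/t_k = (2*k + 1)/(k + 1).
Factor: A=2*k + 1; B=k + 1; C=1.
Key eq: (2*k + 1)·f(k+1) = (k)·f(k) + (1).
From deg A=1, deg B=1, deg C=0: d=-1.
deg f ≤ -1 is impossible — no certificate.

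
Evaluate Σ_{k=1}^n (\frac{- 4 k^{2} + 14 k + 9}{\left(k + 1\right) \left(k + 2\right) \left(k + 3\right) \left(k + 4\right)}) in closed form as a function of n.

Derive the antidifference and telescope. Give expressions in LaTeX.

S(n) = \frac{n \left(- n^{2} + 87 n + 142\right)}{24 \left(n^{3} + 9 n^{2} + 26 n + 24\right)}

t_(k+1)/t_k = (k + 1)*(14*k - 4*(k + 1)**2 + 23)/((k + 5)*(-4*k**2 + 14*k + 9)).
Gosper form: A/B · C(k+1)/C(k) with A=k + 1, B=k + 5, C=k**2 - 7*k/2 - 9/4.
Key eq: (k + 1)·f(k+1) = (k + 4)·f(k) + (k**2 - 7*k/2 - 9/4).
From deg A=1, deg B=1, deg C=2: d=3.
Solving with deg f ≤ 3: f(k) = -k*(k**2 + 18*k + 8)/12.
Get s_k = R·t_k = k*(k**2 + 18*k + 8)/(3*(k + 1)*(k + 2)*(k + 3)) with R(k) = B(k−1)f(k)/C(k) = -k*(k + 4)*(k**2 + 18*k + 8)/(3*(4*k**2 - 14*k - 9)).
Verify: (-4*k**2 + 14*k + 9)/(k**4 + 10*k**3 + 35*k**2 + 50*k + 24) matches t_k.
Σ_(k=1)^n t_k = s_(n+1) − s_(1) = ((n**3 + 21*n**2 + 47*n + 27)/(3*(n**3 + 9*n**2 + 26*n + 24))) − (3/8), i.e. n*(-n**2 + 87*n + 142)/(24*(n**3 + 9*n**2 + 26*n + 24)).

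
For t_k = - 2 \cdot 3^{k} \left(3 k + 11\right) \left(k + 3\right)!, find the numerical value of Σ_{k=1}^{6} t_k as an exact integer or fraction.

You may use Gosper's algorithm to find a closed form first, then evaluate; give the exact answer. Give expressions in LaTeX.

Σ = -15872371056

r(k) = 3*(k + 4)*(3*k + 14)/(3*k + 11) after simplifying.
Take A(k)=3*k + 12, B(k)=1, C(k)=k + 11/3.
Solve (3*k + 12)·f(k+1) − (1)·f(k) = k + 11/3.
Bound: deg f ≤ 0.
Solving with deg f ≤ 0: f(k) = 1/3.
Then R = B(k−1)f/C = 1/(3*k + 11), so s_k = R(k)·t_k = -2*3**k*factorial(k + 3).
Δs = -2*3**k*(3*k + 11)*factorial(k + 3), as required.
Sum = s_(7) − s_(1); s_(7) = -15872371200, s_(1) = -144 ⇒ -15872371056.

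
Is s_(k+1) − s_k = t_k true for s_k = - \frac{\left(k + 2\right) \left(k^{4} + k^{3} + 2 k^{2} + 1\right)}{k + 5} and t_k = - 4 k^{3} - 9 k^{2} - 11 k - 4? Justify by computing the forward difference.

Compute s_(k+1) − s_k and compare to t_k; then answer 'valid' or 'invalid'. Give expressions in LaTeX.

s_(k+1) = -(k + 3)*((k + 1)**4 + (k + 1)**3 + 2*(k + 1)**2 + 1)/(k + 6)
s_(k+1) − s_k = (-4*k**5 - 44*k**4 - 146*k**3 - 233*k**2 - 197*k - 63)/(k**2 + 11*k + 30)
(s_(k+1) − s_k) − t_k = 3*(3*k**4 + 28*k**3 + 54*k**2 + 59*k + 19)/(k**2 + 11*k + 30)

Invalid: residual \frac{3 \left(3 k^{4} + 28 k^{3} + 54 k^{2} + 59 k + 19\right)}{k^{2} + 11 k + 30} ≠ 0.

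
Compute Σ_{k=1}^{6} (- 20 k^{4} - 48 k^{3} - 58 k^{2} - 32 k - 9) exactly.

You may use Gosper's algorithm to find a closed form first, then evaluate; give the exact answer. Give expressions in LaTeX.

r(k) = (20*k**4 + 128*k**3 + 322*k**2 + 372*k + 167)/(20*k**4 + 48*k**3 + 58*k**2 + 32*k + 9) after simplifying.
Gosper form: A/B · C(k+1)/C(k) with A=1, B=1, C=k**4 + 12*k**3/5 + 29*k**2/10 + 8*k/5 + 9/20.
Solve (1)·f(k+1) − (1)·f(k) = k**4 + 12*k**3/5 + 29*k**2/10 + 8*k/5 + 9/20.
Degrees (0,0,4) ⇒ d ≤ 5.
Solving with deg f ≤ 5: f(k) = k*(4*k**4 + 2*k**3 + 2*k**2 - k + 2)/20.
Then R = B(k−1)f/C = k*(4*k**4 + 2*k**3 + 2*k**2 - k + 2)/(20*k**4 + 48*k**3 + 58*k**2 + 32*k + 9), so s_k = R(k)·t_k = k*(-4*k**4 - 2*k**3 - 2*k**2 + k - 2).
Check: Δs_k = -20*k**4 - 48*k**3 - 58*k**2 - 32*k - 9. ✓
Telescoping: Σ = s_(7) − s_(1) = -72681 − (-9) = -72672.

Σ = -72672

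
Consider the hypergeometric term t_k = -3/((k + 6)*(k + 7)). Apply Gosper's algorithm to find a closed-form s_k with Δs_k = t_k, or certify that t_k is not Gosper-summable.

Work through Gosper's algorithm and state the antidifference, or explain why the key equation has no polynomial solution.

Ratio r(k) = (k + 6)/(k + 8).
Gosper form: A/B · C(k+1)/C(k) with A=k + 6, B=k + 8, C=1.
Set up (k + 6)·f(k+1) − (k + 7)·f(k) − (1) = 0.
d = 1 from the (1,1,0) case.
Solve for f: f(k) = k/6 (degree 1 ≤ 1).
R(k) = B(k−1)·f(k)/C(k) = k*(k + 7)/6; s_k = R·t_k = -k/(2*k + 12).
Verify: -3/(k**2 + 13*k + 42) matches t_k.

s_k = -k/(2*k + 12)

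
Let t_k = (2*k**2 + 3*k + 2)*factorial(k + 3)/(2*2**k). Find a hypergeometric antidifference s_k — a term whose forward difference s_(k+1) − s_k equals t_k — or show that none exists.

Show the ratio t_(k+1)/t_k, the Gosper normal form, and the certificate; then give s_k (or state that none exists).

Compute t_(k+1)/t_k: get (k + 4)*(3*k + 2*(k + 1)**2 + 5)/(2*(2*k**2 + 3*k + 2)).
A = k/2 + 2, B = 1, C = k**2 + 3*k/2 + 1.
Set up (k/2 + 2)·f(k+1) − (1)·f(k) − (k**2 + 3*k/2 + 1) = 0.
Bound: deg f ≤ 1.
Solving with deg f ≤ 1: f(k) = 2*k - 3.
Get s_k = R·t_k = (2*k - 3)*factorial(k + 3)/2**k with R(k) = B(k−1)f(k)/C(k) = 2*(2*k - 3)/(2*k**2 + 3*k + 2).
Verify: (2*k**2 + 3*k + 2)*factorial(k + 3)/(2*2**k) matches t_k.

s_k = (2*k - 3)*factorial(k + 3)/2**k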